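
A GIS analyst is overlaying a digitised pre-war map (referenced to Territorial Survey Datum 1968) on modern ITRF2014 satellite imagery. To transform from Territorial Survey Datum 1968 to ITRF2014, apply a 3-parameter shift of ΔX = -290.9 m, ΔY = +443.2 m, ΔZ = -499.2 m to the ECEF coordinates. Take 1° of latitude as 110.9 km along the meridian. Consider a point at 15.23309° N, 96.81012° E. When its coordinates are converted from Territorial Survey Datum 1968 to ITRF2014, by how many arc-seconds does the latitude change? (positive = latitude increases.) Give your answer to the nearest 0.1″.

sin φ = 0.262746, cos φ = 0.964865, sin λ = 0.992945, cos λ = -0.118579.
North component: ΔN = −sin φ cos λ·ΔX − sin φ sin λ·ΔY + cos φ·ΔZ = −(0.262746)(-0.118579)(-290.9) − (0.262746)(0.992945)(443.2) + (0.964865)(-499.2) = -606.35 m.
1° of latitude spans 110900 m, so Δφ = -606.35 / 110900 × 3600 = -19.683″.

Δφ = -19.7″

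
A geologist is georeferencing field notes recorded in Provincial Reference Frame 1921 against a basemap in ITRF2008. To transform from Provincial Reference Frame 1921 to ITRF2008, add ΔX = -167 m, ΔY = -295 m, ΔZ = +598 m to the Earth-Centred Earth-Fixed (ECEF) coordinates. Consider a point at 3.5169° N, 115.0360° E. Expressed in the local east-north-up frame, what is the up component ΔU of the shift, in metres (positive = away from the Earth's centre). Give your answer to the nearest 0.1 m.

ΔU = -159.6 m

The local up (radial) axis is (cos φ cos λ, cos φ sin λ, sin φ), giving ΔU = 70.539 − 266.779 + 36.683 = -159.56 m.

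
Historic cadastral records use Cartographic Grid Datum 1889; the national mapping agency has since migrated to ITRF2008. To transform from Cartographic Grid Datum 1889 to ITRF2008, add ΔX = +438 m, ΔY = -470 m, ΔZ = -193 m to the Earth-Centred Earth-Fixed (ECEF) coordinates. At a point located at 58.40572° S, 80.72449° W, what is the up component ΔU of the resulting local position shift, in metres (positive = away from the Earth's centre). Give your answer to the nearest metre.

At φ = -58.40572°, λ = -80.72449°: sin φ = -0.851779, cos φ = 0.523901, sin λ = -0.986925, cos λ = 0.161182.
ΔU = cos φ cos λ·ΔX + cos φ sin λ·ΔY + sin φ·ΔZ = (0.523901)(0.161182)(438) + (0.523901)(-0.986925)(-470) + (-0.851779)(-193) = 444.39 m.

ΔU = 444 m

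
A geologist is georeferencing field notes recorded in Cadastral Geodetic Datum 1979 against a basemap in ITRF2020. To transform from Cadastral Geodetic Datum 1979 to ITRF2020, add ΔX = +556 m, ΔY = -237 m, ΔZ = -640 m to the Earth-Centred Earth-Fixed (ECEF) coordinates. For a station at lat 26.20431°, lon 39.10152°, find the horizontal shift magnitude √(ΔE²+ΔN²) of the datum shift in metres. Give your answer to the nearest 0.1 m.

The local east axis at (φ, λ) is (−sin λ, cos λ, 0), so ΔE = −sin(39.10152°)·556 + cos(39.10152°)·(-237) = -534.59 m.
The local north axis is (−sin φ cos λ, −sin φ sin λ, cos φ), giving ΔN = -190.527 + 66.004 − 574.224 = -698.75 m.
Horizontal magnitude = √(ΔE² + ΔN²) = √((-534.59)² + (-698.75)²) = 879.79 m.

879.8 m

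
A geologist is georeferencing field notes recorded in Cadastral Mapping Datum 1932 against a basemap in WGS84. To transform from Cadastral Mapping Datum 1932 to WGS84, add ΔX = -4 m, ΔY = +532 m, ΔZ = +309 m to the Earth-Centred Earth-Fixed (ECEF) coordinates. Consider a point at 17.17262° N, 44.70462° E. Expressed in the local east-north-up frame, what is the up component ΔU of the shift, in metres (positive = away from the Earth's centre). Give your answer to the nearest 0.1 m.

ΔU = 446.1 m

The local up (radial) axis is (cos φ cos λ, cos φ sin λ, sin φ), giving ΔU = -2.716 + 357.553 + 91.233 = 446.07 m.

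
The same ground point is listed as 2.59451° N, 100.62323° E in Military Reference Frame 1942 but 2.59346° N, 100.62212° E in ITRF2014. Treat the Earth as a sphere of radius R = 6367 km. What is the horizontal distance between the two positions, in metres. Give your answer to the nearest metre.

170 m

Δφ = 2.59346° − 2.59451° = -0.00105°; Δλ = 100.62212° − 100.62323° = -0.00111°.
1° along a meridian = πR/180 = 111125 m.
ΔN = Δφ × 111125 = -116.7 m; ΔE = Δλ × 111125 × cos(2.59451°) = -0.00111 × 111125 × 0.998975 = -123.2 m.
Distance = √(ΔE² + ΔN²) = √((-123.2)² + (-116.7)²) = 169.7 m.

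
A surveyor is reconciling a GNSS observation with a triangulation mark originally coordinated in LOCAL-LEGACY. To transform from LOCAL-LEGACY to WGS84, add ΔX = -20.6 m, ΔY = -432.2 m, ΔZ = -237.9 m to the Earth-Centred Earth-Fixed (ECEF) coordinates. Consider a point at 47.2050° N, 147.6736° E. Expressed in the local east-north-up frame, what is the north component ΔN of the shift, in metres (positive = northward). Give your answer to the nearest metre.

At φ = 47.2050°, λ = 147.6736°: sin φ = 0.733789, cos φ = 0.679377, sin λ = 0.534742, cos λ = -0.845016.
ΔN = −sin φ cos λ·ΔX − sin φ sin λ·ΔY + cos φ·ΔZ = −(0.733789)(-0.845016)(-20.6) − (0.733789)(0.534742)(-432.2) + (0.679377)(-237.9) = -4.81 m.

ΔN = -5 m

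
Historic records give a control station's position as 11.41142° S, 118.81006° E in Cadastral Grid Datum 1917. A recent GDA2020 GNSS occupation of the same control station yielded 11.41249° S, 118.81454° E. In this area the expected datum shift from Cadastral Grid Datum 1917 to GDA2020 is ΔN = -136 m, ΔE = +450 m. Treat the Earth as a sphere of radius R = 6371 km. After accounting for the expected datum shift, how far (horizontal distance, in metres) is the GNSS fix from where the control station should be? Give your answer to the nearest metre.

42 m

Observed coordinate differences: Δφ = -0.00107°, Δλ = +0.00448°.
Converting to metres (1° lat = 111195 m, cos φ = 0.980232): observed ΔN = -119.0 m, observed ΔE = 488.3 m.
Subtracting the expected shift leaves a residual of -119.0 − (-136) = 17.0 m north and 488.3 − (450) = 38.3 m east.
Residual distance = √(17.0² + 38.3²) = 41.9 m.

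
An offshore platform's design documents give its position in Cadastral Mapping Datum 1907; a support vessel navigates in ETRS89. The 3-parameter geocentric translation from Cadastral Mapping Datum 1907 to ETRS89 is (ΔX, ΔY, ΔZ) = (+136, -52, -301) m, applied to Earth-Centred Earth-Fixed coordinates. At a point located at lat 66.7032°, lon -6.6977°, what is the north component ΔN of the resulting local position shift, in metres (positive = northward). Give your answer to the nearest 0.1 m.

The local north axis is (−sin φ cos λ, −sin φ sin λ, cos φ), giving ΔN = -124.059 − 5.570 − 119.044 = -248.67 m.

ΔN = -248.7 m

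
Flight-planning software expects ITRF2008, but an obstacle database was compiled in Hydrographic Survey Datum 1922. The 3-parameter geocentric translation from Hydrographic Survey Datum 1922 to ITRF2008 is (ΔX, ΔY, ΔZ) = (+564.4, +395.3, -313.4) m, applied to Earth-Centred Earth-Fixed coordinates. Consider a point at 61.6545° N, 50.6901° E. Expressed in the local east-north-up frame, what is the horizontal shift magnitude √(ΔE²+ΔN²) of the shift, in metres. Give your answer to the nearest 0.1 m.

756.0 m

At φ = 61.6545°, λ = 50.6901°: sin φ = 0.880101, cos φ = 0.474787, sin λ = 0.773731, cos λ = 0.633515.
ΔE = −sin λ·ΔX + cos λ·ΔY = −(0.773731)·(564.4) + (0.633515)·(395.3) = -186.27 m.
ΔN = −sin φ cos λ·ΔX − sin φ sin λ·ΔY + cos φ·ΔZ = −(0.880101)(0.633515)(564.4) − (0.880101)(0.773731)(395.3) + (0.474787)(-313.4) = -732.67 m.
Horizontal magnitude = √(ΔE² + ΔN²) = √((-186.27)² + (-732.67)²) = 755.97 m.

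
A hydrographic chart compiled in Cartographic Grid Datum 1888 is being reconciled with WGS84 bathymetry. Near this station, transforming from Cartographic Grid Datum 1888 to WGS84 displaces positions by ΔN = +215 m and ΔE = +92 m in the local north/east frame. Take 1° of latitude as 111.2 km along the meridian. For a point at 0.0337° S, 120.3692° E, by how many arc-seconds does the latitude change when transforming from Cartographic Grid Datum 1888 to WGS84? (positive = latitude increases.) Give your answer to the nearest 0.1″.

Δφ = 7.0″

1° of latitude = 111.2 km, so Δφ = 215.0 / 111200 = 0.0019335° = 6.960″.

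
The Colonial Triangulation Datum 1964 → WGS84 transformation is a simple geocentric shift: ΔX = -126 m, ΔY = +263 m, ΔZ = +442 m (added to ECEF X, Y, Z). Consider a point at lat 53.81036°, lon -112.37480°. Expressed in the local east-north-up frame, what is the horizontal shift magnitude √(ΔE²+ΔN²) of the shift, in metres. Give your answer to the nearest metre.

At φ = 53.81036°, λ = -112.37480°: sin φ = 0.807067, cos φ = 0.590460, sin λ = -0.924714, cos λ = -0.380664.
ΔE = −sin λ·ΔX + cos λ·ΔY = −(-0.924714)·(-126) + (-0.380664)·(263) = -216.63 m.
ΔN = −sin φ cos λ·ΔX − sin φ sin λ·ΔY + cos φ·ΔZ = −(0.807067)(-0.380664)(-126) − (0.807067)(-0.924714)(263) + (0.590460)(442) = 418.55 m.
Horizontal magnitude = √(ΔE² + ΔN²) = √((-216.63)² + 418.55²) = 471.29 m.

471 m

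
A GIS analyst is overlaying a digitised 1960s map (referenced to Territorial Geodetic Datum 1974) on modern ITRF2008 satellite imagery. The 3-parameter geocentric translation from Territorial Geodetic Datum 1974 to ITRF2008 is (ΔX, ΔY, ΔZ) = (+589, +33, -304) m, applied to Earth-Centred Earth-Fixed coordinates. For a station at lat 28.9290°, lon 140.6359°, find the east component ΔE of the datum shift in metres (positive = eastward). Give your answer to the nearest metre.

ΔE = -399 m

At φ = 28.9290°, λ = 140.6359°: sin φ = 0.483725, cos φ = 0.875220, sin λ = 0.634246, cos λ = -0.773131.
ΔE = −sin λ·ΔX + cos λ·ΔY = −(0.634246)·(589) + (-0.773131)·(33) = -399.08 m.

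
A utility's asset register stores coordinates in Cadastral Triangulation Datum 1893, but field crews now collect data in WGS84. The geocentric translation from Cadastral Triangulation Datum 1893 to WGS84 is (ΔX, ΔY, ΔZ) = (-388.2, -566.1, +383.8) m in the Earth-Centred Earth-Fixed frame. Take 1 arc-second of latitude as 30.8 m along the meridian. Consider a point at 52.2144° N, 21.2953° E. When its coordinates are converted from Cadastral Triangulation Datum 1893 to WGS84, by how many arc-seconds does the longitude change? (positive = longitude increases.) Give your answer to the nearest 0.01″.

sin φ = 0.790309, cos φ = 0.612708, sin λ = 0.363175, cos λ = 0.931721.
East component: ΔE = −sin λ·ΔX + cos λ·ΔY = −(0.363175)(-388.2) + (0.931721)(-566.1) = -386.46 m.
1° of latitude spans 3600 × 30.80 = 110880 m; at latitude φ, 1° of longitude spans that × cos φ = 67937.1 m, so Δλ = -386.46 / 67937.1 × 3600 = -20.479″.

Δλ = -20.48″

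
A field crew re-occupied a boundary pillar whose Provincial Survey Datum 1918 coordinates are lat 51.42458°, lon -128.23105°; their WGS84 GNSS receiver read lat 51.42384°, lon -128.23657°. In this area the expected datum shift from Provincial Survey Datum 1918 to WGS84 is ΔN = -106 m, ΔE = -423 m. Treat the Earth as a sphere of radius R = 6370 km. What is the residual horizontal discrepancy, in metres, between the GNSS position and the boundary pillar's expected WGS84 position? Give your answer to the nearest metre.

Observed coordinate differences: Δφ = -0.00074°, Δλ = -0.00552°.
Converting to metres (1° lat = 111177 m, cos φ = 0.623544): observed ΔN = -82.3 m, observed ΔE = -382.7 m.
Subtracting the expected shift leaves a residual of -82.3 − (-106) = 23.7 m north and -382.7 − (-423) = 40.3 m east.
Residual distance = √(23.7² + 40.3²) = 46.8 m.

47 m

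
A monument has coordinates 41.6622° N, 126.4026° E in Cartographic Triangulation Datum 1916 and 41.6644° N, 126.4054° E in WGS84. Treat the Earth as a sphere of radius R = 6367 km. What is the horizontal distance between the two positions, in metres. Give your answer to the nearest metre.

Δφ = 41.6644° − 41.6622° = +0.0022°; Δλ = 126.4054° − 126.4026° = +0.0028°.
1° along a meridian = πR/180 = 111125 m.
ΔN = Δφ × 111125 = 244.5 m; ΔE = Δλ × 111125 × cos(41.6622°) = +0.0028 × 111125 × 0.747077 = 232.5 m.
Distance = √(ΔE² + ΔN²) = √(232.5² + 244.5²) = 337.3 m.

337 m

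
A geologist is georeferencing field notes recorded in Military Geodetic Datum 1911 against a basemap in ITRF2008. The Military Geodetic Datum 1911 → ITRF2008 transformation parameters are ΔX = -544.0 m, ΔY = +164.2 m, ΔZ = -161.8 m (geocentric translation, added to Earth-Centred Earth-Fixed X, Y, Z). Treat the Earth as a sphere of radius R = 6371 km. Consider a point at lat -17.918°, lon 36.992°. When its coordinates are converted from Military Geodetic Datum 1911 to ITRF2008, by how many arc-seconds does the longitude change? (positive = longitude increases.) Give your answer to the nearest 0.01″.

sin φ = -0.307656, cos φ = 0.951498, sin λ = 0.601704, cos λ = 0.798720.
East component: ΔE = −sin λ·ΔX + cos λ·ΔY = −(0.601704)(-544.0) + (0.798720)(164.2) = 458.48 m.
1° of latitude spans πR/180 = 111195 m; at latitude φ, 1° of longitude spans that × cos φ = 105801.7 m, so Δλ = 458.48 / 105801.7 × 3600 = 15.600″.

Δλ = 15.60″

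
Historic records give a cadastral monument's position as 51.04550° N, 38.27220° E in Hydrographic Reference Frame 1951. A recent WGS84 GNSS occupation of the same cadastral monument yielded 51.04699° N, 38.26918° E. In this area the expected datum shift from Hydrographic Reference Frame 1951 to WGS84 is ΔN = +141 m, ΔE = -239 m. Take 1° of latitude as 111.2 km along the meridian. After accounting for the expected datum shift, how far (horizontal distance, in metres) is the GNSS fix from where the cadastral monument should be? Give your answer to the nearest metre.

Observed coordinate differences: Δφ = +0.00149°, Δλ = -0.00302°.
Converting to metres (1° lat = 111200 m, cos φ = 0.628703): observed ΔN = 165.7 m, observed ΔE = -211.1 m.
Subtracting the expected shift leaves a residual of 165.7 − (141) = 24.7 m north and -211.1 − (-239) = 27.9 m east.
Residual distance = √(24.7² + 27.9²) = 37.2 m.

37 m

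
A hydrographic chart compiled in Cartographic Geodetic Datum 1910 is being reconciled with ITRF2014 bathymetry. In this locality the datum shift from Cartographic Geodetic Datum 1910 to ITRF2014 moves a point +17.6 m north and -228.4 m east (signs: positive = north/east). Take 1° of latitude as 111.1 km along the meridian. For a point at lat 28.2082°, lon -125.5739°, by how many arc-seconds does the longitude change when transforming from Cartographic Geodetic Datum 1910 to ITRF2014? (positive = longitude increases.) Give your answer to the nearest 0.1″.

Δλ = -8.4″

At latitude 28.2082°, cos φ = 0.881236.
1° of longitude at this latitude = 111.1 × cos φ = 97.91 km, so Δλ = -228.4 / 97905.3 = -0.0023329° = -8.398″.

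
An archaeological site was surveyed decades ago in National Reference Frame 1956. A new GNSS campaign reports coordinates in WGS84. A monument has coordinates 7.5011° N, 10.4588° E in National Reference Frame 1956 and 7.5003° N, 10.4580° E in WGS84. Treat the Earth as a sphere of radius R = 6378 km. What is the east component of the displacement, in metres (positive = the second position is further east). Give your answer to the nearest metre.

ΔE = -88 m

Δφ = 7.5003° − 7.5011° = -0.0008°; Δλ = 10.4580° − 10.4588° = -0.0008°.
1° along a meridian = πR/180 = 111317 m.
ΔN = Δφ × 111317 = -89.1 m; ΔE = Δλ × 111317 × cos(7.5011°) = -0.0008 × 111317 × 0.991442 = -88.3 m.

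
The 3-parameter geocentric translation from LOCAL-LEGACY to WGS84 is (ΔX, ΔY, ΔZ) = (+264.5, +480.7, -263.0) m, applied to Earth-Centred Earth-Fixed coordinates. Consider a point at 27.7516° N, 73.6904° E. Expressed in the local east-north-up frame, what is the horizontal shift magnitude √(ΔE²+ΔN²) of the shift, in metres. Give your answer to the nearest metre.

497 m

The local east axis at (φ, λ) is (−sin λ, cos λ, 0), so ΔE = −sin(73.6904°)·264.5 + cos(73.6904°)·480.7 = -118.86 m.
The local north axis is (−sin φ cos λ, −sin φ sin λ, cos φ), giving ΔN = -34.587 − 214.825 − 232.748 = -482.16 m.
Horizontal magnitude = √(ΔE² + ΔN²) = √((-118.86)² + (-482.16)²) = 496.60 m.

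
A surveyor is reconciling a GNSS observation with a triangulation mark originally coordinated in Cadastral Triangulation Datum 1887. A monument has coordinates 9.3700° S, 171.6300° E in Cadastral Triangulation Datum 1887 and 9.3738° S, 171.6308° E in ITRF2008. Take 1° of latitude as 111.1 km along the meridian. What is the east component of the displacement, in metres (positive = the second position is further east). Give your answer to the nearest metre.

Δφ = -9.3738° − -9.3700° = -0.0038°; Δλ = 171.6308° − 171.6300° = +0.0008°.
ΔN = Δφ × 111100 = -422.2 m; ΔE = Δλ × 111100 × cos(-9.3700°) = +0.0008 × 111100 × 0.986658 = 87.7 m.

ΔE = 88 m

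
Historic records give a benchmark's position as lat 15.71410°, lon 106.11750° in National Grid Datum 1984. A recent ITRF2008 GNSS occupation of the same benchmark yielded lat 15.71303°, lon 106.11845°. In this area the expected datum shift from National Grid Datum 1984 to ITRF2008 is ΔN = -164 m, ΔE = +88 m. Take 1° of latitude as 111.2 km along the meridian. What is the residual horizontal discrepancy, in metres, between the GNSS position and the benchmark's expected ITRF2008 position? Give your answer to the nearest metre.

47 m

Observed coordinate differences: Δφ = -0.00107°, Δλ = +0.00095°.
Converting to metres (1° lat = 111200 m, cos φ = 0.962625): observed ΔN = -119.0 m, observed ΔE = 101.7 m.
Subtracting the expected shift leaves a residual of -119.0 − (-164) = 45.0 m north and 101.7 − (88) = 13.7 m east.
Residual distance = √(45.0² + 13.7²) = 47.1 m.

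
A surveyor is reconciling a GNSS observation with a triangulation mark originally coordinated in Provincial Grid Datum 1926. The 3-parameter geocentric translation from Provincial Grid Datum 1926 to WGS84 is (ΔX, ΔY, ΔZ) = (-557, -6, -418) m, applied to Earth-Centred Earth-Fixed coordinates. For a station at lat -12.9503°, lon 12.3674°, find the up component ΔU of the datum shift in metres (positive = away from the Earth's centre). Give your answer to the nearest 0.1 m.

ΔU = -437.8 m

The local up (radial) axis is (cos φ cos λ, cos φ sin λ, sin φ), giving ΔU = -530.236 − 1.252 + 93.676 = -437.81 m.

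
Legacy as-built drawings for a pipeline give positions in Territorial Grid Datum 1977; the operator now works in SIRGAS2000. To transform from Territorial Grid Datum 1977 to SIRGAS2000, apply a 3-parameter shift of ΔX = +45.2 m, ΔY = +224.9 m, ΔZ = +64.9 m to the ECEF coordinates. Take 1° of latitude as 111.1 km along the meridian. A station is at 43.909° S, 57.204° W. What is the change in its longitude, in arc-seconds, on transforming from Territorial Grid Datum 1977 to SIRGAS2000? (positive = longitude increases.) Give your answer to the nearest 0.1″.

sin φ = -0.693515, cos φ = 0.720442, sin λ = -0.840604, cos λ = 0.541650.
East component: ΔE = −sin λ·ΔX + cos λ·ΔY = −(-0.840604)(45.2) + (0.541650)(224.9) = 159.81 m.
1° of latitude spans 111100 m; at latitude φ, 1° of longitude spans that × cos φ = 80041.1 m, so Δλ = 159.81 / 80041.1 × 3600 = 7.188″.

Δλ = 7.2″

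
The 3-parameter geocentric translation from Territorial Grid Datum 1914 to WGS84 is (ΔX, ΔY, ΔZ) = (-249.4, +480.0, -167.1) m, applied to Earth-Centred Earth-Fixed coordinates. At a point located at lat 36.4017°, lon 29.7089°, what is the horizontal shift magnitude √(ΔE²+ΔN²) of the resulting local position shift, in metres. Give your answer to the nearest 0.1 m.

560.2 m

The local east axis at (φ, λ) is (−sin λ, cos λ, 0), so ΔE = −sin(29.7089°)·(-249.4) + cos(29.7089°)·480.0 = 540.51 m.
The local north axis is (−sin φ cos λ, −sin φ sin λ, cos φ), giving ΔN = 128.550 − 141.171 − 134.495 = -147.12 m.
Horizontal magnitude = √(ΔE² + ΔN²) = √(540.51² + (-147.12)²) = 560.17 m.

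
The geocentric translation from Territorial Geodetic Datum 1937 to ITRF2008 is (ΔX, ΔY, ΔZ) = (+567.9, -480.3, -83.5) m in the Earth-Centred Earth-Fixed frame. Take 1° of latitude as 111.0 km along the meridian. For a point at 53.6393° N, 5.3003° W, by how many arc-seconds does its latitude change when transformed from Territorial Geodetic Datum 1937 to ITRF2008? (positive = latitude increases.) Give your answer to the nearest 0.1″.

sin φ = 0.805301, cos φ = 0.592867, sin λ = -0.092376, cos λ = 0.995724.
North component: ΔN = −sin φ cos λ·ΔX − sin φ sin λ·ΔY + cos φ·ΔZ = −(0.805301)(0.995724)(567.9) − (0.805301)(-0.092376)(-480.3) + (0.592867)(-83.5) = -540.61 m.
1° of latitude spans 111000 m, so Δφ = -540.61 / 111000 × 3600 = -17.533″.

Δφ = -17.5″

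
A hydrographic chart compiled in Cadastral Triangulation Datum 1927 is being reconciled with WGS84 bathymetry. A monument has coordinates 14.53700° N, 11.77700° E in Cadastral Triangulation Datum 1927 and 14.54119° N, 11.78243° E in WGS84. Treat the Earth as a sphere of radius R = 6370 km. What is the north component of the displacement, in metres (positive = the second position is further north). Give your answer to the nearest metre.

ΔN = 466 m

Δφ = 14.54119° − 14.53700° = +0.00419°; Δλ = 11.78243° − 11.77700° = +0.00543°.
1° along a meridian = πR/180 = 111177 m.
ΔN = Δφ × 111177 = 465.8 m; ΔE = Δλ × 111177 × cos(14.53700°) = +0.00543 × 111177 × 0.967986 = 584.4 m.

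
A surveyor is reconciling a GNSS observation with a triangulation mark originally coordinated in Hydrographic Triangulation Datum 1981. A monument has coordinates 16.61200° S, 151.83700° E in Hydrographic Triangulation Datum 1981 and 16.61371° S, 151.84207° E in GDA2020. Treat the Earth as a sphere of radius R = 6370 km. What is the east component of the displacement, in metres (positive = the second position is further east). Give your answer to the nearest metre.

Δφ = -16.61371° − -16.61200° = -0.00171°; Δλ = 151.84207° − 151.83700° = +0.00507°.
1° along a meridian = πR/180 = 111177 m.
ΔN = Δφ × 111177 = -190.1 m; ΔE = Δλ × 111177 × cos(-16.61200°) = +0.00507 × 111177 × 0.958263 = 540.1 m.

ΔE = 540 m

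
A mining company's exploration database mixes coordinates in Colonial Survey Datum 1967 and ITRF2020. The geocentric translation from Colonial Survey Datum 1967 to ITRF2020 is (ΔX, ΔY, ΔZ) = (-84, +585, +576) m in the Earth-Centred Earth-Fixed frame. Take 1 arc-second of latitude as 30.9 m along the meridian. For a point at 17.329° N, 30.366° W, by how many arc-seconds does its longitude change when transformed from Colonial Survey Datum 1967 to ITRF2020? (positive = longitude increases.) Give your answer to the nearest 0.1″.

sin φ = 0.297858, cos φ = 0.954610, sin λ = -0.505522, cos λ = 0.862814.
East component: ΔE = −sin λ·ΔX + cos λ·ΔY = −(-0.505522)(-84) + (0.862814)(585) = 462.28 m.
1° of latitude spans 3600 × 30.90 = 111240 m; at latitude φ, 1° of longitude spans that × cos φ = 106190.8 m, so Δλ = 462.28 / 106190.8 × 3600 = 15.672″.

Δλ = 15.7″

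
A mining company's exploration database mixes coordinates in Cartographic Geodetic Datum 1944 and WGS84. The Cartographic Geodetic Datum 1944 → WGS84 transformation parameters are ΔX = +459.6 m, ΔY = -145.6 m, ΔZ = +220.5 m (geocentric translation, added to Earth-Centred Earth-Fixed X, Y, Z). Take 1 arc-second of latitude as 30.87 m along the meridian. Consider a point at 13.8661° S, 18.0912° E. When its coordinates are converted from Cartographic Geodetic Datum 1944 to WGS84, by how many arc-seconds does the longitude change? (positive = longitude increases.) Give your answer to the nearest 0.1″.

sin φ = -0.239654, cos φ = 0.970858, sin λ = 0.310530, cos λ = 0.950563.
East component: ΔE = −sin λ·ΔX + cos λ·ΔY = −(0.310530)(459.6) + (0.950563)(-145.6) = -281.12 m.
1° of latitude spans 3600 × 30.87 = 111132 m; at latitude φ, 1° of longitude spans that × cos φ = 107893.4 m, so Δλ = -281.12 / 107893.4 × 3600 = -9.380″.

Δλ = -9.4″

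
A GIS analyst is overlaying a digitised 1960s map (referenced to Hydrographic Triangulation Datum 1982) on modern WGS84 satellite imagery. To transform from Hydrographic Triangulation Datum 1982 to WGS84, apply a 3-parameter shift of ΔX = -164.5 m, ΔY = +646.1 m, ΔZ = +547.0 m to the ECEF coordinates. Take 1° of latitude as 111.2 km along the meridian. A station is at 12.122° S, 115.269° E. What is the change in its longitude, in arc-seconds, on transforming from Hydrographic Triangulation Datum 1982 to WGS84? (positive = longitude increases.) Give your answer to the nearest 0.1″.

Δλ = -4.2″

sin φ = -0.209994, cos φ = 0.977703, sin λ = 0.904314, cos λ = -0.426869.
East component: ΔE = −sin λ·ΔX + cos λ·ΔY = −(0.904314)(-164.5) + (-0.426869)(646.1) = -127.04 m.
1° of latitude spans 111200 m; at latitude φ, 1° of longitude spans that × cos φ = 108720.5 m, so Δλ = -127.04 / 108720.5 × 3600 = -4.207″.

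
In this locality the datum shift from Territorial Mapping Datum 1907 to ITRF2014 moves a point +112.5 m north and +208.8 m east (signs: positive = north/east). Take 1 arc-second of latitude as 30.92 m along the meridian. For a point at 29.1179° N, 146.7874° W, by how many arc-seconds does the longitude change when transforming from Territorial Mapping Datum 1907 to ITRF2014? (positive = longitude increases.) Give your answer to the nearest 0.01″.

At latitude 29.1179°, cos φ = 0.873620.
1″ of longitude at this latitude = 30.92 × cos φ = 27.0123 m, so Δλ = 208.8 / 27.0123 = 7.730″.

Δλ = 7.73″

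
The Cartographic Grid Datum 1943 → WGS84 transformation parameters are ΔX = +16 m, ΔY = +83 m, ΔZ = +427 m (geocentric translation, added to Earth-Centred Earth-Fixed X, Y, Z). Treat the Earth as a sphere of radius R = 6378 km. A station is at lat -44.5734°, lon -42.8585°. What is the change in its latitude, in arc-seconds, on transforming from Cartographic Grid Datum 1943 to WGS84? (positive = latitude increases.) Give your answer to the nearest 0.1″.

sin φ = -0.701822, cos φ = 0.712352, sin λ = -0.680190, cos λ = 0.733036.
North component: ΔN = −sin φ cos λ·ΔX − sin φ sin λ·ΔY + cos φ·ΔZ = −(-0.701822)(0.733036)(16) − (-0.701822)(-0.680190)(83) + (0.712352)(427) = 272.78 m.
1° of latitude spans πR/180 = 111317 m, so Δφ = 272.78 / 111317 × 3600 = 8.822″.

Δφ = 8.8″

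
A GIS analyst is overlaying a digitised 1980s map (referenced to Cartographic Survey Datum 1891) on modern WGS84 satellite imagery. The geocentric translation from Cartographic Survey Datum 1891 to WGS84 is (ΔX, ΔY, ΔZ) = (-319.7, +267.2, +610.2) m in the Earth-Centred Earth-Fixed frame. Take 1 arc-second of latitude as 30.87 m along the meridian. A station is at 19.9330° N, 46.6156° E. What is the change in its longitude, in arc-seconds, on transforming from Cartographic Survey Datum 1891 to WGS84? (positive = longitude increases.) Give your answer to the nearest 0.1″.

sin φ = 0.340921, cos φ = 0.940092, sin λ = 0.726762, cos λ = 0.686890.
East component: ΔE = −sin λ·ΔX + cos λ·ΔY = −(0.726762)(-319.7) + (0.686890)(267.2) = 415.88 m.
1° of latitude spans 3600 × 30.87 = 111132 m; at latitude φ, 1° of longitude spans that × cos φ = 104474.3 m, so Δλ = 415.88 / 104474.3 × 3600 = 14.331″.

Δλ = 14.3″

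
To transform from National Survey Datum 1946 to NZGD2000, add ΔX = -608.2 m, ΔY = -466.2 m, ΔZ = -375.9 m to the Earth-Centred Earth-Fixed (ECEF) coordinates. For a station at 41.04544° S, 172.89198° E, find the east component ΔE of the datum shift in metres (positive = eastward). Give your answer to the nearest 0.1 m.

The local east axis at (φ, λ) is (−sin λ, cos λ, 0), so ΔE = −sin(172.89198°)·(-608.2) + cos(172.89198°)·(-466.2) = 537.88 m.

ΔE = 537.9 m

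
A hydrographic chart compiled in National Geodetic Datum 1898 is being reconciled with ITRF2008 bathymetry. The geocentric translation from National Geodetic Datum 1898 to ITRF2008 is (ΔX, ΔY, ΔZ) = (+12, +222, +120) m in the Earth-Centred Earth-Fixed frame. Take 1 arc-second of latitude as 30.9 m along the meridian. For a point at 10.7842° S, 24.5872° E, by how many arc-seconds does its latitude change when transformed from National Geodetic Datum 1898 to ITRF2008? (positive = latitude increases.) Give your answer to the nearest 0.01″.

Δφ = 4.44″

sin φ = -0.187110, cos φ = 0.982339, sin λ = 0.416078, cos λ = 0.909329.
North component: ΔN = −sin φ cos λ·ΔX − sin φ sin λ·ΔY + cos φ·ΔZ = −(-0.187110)(0.909329)(12) − (-0.187110)(0.416078)(222) + (0.982339)(120) = 137.21 m.
1° of latitude spans 3600 × 30.90 = 111240 m, so Δφ = 137.21 / 111240 × 3600 = 4.440″.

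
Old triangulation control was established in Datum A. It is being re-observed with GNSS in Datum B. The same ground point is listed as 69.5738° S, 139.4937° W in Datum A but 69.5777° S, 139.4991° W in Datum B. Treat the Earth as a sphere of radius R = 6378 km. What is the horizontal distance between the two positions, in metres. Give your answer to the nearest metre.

482 m

Δφ = -69.5777° − -69.5738° = -0.0039°; Δλ = -139.4991° − -139.4937° = -0.0054°.
1° along a meridian = πR/180 = 111317 m.
ΔN = Δφ × 111317 = -434.1 m; ΔE = Δλ × 111317 × cos(-69.5738°) = -0.0054 × 111317 × 0.349001 = -209.8 m.
Distance = √(ΔE² + ΔN²) = √((-209.8)² + (-434.1)²) = 482.2 m.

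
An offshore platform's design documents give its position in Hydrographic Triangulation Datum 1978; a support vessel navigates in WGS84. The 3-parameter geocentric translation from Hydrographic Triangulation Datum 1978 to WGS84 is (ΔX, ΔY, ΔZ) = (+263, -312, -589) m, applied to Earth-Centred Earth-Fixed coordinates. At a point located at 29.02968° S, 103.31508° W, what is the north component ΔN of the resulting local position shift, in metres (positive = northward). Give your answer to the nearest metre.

ΔN = -397 m

At φ = -29.02968°, λ = -103.31508°: sin φ = -0.485263, cos φ = 0.874368, sin λ = -0.973118, cos λ = -0.230306.
ΔN = −sin φ cos λ·ΔX − sin φ sin λ·ΔY + cos φ·ΔZ = −(-0.485263)(-0.230306)(263) − (-0.485263)(-0.973118)(-312) + (0.874368)(-589) = -397.06 m.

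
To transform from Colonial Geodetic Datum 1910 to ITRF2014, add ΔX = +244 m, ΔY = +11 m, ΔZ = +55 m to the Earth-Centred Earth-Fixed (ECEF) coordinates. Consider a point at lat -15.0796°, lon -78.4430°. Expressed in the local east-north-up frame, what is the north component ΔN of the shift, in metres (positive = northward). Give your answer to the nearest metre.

ΔN = 63 m

The local north axis is (−sin φ cos λ, −sin φ sin λ, cos φ), giving ΔN = 12.718 − 2.804 + 53.106 = 63.02 m.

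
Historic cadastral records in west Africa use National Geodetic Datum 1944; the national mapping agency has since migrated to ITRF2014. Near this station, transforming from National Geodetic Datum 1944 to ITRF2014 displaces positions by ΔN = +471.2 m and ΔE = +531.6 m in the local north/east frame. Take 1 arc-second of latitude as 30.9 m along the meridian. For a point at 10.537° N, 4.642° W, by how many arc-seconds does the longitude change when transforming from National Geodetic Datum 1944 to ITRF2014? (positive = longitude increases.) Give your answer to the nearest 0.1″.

Δλ = 17.5″

At latitude 10.537°, cos φ = 0.983137.
1″ of longitude at this latitude = 30.90 × cos φ = 30.3789 m, so Δλ = 531.6 / 30.3789 = 17.499″.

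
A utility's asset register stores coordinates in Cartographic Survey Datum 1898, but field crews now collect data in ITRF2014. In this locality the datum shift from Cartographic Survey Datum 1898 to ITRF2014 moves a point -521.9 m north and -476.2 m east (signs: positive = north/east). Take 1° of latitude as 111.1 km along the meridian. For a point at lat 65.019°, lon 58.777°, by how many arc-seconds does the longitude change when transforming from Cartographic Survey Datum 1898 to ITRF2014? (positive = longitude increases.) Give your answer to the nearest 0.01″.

At latitude 65.019°, cos φ = 0.422318.
1° of longitude at this latitude = 111.1 × cos φ = 46.92 km, so Δλ = -476.2 / 46919.5 = -0.0101493° = -36.537″.

Δλ = -36.54″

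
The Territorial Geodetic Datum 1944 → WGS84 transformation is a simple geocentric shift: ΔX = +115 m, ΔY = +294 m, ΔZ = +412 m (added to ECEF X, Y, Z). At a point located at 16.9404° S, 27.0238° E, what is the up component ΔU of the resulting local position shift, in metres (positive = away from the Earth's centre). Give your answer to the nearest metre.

ΔU = 106 m

The local up (radial) axis is (cos φ cos λ, cos φ sin λ, sin φ), giving ΔU = 97.999 + 127.786 − 120.047 = 105.74 m.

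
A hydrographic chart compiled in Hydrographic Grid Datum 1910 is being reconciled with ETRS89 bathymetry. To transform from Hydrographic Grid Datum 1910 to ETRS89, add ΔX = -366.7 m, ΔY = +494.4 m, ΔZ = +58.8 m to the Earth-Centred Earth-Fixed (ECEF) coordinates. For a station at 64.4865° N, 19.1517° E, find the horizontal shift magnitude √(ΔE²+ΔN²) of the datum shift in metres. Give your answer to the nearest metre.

At φ = 64.4865°, λ = 19.1517°: sin φ = 0.902484, cos φ = 0.430724, sin λ = 0.328070, cos λ = 0.944653.
ΔE = −sin λ·ΔX + cos λ·ΔY = −(0.328070)·(-366.7) + (0.944653)·(494.4) = 587.34 m.
ΔN = −sin φ cos λ·ΔX − sin φ sin λ·ΔY + cos φ·ΔZ = −(0.902484)(0.944653)(-366.7) − (0.902484)(0.328070)(494.4) + (0.430724)(58.8) = 191.57 m.
Horizontal magnitude = √(ΔE² + ΔN²) = √(587.34² + 191.57²) = 617.79 m.

618 m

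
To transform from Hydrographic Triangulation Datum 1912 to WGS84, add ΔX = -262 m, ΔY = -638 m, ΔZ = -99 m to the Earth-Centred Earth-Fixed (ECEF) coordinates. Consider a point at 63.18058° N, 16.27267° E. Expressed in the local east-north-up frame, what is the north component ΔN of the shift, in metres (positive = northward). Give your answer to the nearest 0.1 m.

The local north axis is (−sin φ cos λ, −sin φ sin λ, cos φ), giving ΔN = 224.450 + 159.543 − 44.667 = 339.33 m.

ΔN = 339.3 m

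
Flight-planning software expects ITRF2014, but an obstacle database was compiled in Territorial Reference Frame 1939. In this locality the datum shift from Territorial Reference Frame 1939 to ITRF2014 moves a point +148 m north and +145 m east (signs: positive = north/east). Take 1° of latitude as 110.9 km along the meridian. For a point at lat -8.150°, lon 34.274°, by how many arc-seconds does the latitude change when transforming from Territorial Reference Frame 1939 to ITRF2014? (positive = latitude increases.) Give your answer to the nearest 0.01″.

Δφ = 4.80″

1° of latitude = 110.9 km, so Δφ = 148.0 / 110900 = 0.0013345° = 4.804″.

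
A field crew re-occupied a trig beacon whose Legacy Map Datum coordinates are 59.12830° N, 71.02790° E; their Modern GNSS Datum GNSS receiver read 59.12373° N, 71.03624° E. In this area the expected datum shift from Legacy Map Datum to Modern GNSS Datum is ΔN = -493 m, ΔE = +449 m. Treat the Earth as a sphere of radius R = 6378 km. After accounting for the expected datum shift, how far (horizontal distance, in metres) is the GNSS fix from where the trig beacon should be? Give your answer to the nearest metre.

Observed coordinate differences: Δφ = -0.00457°, Δλ = +0.00834°.
Converting to metres (1° lat = 111317 m, cos φ = 0.513117): observed ΔN = -508.7 m, observed ΔE = 476.4 m.
Subtracting the expected shift leaves a residual of -508.7 − (-493) = -15.7 m north and 476.4 − (449) = 27.4 m east.
Residual distance = √((-15.7)² + 27.4²) = 31.6 m.

32 m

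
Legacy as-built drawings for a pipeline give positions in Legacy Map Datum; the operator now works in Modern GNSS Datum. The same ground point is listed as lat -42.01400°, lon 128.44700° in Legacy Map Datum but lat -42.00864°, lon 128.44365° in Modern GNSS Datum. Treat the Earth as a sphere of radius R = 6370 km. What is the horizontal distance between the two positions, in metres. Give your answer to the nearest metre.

Δφ = -42.00864° − -42.01400° = +0.00536°; Δλ = 128.44365° − 128.44700° = -0.00335°.
1° along a meridian = πR/180 = 111177 m.
ΔN = Δφ × 111177 = 595.9 m; ΔE = Δλ × 111177 × cos(-42.01400°) = -0.00335 × 111177 × 0.742981 = -276.7 m.
Distance = √(ΔE² + ΔN²) = √((-276.7)² + 595.9²) = 657.0 m.

657 m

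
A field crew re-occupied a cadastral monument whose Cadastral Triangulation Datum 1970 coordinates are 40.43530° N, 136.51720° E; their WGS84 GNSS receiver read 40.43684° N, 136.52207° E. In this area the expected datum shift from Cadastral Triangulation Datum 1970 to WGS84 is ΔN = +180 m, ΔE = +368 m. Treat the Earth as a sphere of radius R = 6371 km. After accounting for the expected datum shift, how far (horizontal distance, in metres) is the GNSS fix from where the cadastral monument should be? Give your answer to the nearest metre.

Observed coordinate differences: Δφ = +0.00154°, Δλ = +0.00487°.
Converting to metres (1° lat = 111195 m, cos φ = 0.761139): observed ΔN = 171.2 m, observed ΔE = 412.2 m.
Subtracting the expected shift leaves a residual of 171.2 − (180) = -8.8 m north and 412.2 − (368) = 44.2 m east.
Residual distance = √((-8.8)² + 44.2²) = 45.0 m.

45 m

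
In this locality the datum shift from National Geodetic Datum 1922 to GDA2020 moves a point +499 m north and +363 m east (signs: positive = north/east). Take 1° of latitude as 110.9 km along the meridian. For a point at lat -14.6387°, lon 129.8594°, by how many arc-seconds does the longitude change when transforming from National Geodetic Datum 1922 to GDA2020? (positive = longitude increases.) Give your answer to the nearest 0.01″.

At latitude -14.6387°, cos φ = 0.967539.
1° of longitude at this latitude = 110.9 × cos φ = 107.30 km, so Δλ = 363.0 / 107300.0 = 0.0033830° = 12.179″.

Δλ = 12.18″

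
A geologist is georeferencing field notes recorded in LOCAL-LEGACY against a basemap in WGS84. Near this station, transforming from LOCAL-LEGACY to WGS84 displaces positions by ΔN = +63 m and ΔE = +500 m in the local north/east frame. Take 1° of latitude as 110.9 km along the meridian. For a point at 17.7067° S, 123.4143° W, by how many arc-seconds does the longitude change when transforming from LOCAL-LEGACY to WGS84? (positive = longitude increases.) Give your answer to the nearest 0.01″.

At latitude -17.7067°, cos φ = 0.952626.
1° of longitude at this latitude = 110.9 × cos φ = 105.65 km, so Δλ = 500.0 / 105646.2 = 0.0047328° = 17.038″.

Δλ = 17.04″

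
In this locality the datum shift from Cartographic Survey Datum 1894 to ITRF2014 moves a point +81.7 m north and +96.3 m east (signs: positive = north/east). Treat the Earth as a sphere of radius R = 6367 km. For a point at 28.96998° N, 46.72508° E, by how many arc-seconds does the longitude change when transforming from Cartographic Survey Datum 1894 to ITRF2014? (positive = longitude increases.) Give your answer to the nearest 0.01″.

At latitude 28.96998°, cos φ = 0.874874.
One radian of longitude at latitude φ spans R cos φ, so Δλ = ΔE / (R cos φ) = 96.3 / (6367000 × 0.874874) = 1.7288e-05 rad = 3.566″.

Δλ = 3.57″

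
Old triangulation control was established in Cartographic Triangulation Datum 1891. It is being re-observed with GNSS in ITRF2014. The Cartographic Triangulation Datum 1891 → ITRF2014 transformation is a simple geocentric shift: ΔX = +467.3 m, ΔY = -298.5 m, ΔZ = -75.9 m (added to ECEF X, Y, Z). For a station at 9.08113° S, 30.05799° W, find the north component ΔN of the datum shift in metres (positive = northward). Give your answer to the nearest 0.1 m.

ΔN = 12.5 m

The local north axis is (−sin φ cos λ, −sin φ sin λ, cos φ), giving ΔN = 63.837 + 23.598 − 74.949 = 12.49 m.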